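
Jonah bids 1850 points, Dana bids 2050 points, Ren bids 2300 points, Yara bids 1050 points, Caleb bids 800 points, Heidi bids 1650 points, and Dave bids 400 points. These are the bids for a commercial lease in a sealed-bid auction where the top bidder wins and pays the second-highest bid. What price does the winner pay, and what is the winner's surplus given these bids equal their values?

Ordered from highest: Ren 2300 points; Dana 2050 points; Jonah 1850 points; Heidi 1650 points; Yara 1050 points; Caleb 800 points; Dave 400 points.
Ren is the highest bidder, so Ren wins.
Under the second-price rule, the price is the second-highest bid: 2050 points.
Surplus = 2300 points − 2050 points = 250 points.

The winner pays 2050 points for a surplus of 250 points.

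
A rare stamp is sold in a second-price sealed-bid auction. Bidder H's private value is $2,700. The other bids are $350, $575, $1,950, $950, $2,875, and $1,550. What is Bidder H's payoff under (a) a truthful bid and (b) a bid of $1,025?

The highest competing bid is $2,875.
Bidding truthfully at $2,700: the top bid is $2,875 (a rival), so Bidder H loses. Payoff = $0.
Bidding $1,025: the top bid is $2,875 (a rival), so Bidder H loses. Payoff = $0.

Truthful: $0; alternative: $0.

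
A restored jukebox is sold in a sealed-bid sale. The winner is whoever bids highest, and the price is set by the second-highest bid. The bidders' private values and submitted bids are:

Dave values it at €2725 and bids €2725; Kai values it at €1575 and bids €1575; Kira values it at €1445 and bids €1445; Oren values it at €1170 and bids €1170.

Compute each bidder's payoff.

Ranking the bids: Dave €2725; Kai €1575; Kira €1445; Oren €1170.
Dave has the top bid and wins; the price is the second-highest bid, €1575.
Dave's payoff = €2725 − €1575 = €1150. All other bidders lose, so their payoff is 0.

Payoffs: Dave €1150, Kai €0, Kira €0, Oren €0.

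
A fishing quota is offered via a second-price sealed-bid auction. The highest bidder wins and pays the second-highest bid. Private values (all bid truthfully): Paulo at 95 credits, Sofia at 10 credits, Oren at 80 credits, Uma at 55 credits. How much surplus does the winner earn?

Winner's surplus: 15 credits.

Bids in descending order: Paulo 95 credits, then Oren 80 credits, then Uma 55 credits, then Sofia 10 credits.
Paulo wins with the top bid and pays the second-highest, 80 credits.
Surplus = 95 credits − 80 credits = 15 credits.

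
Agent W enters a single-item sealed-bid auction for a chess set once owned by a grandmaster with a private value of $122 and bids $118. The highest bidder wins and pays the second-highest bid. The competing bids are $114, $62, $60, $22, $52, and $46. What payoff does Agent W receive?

Highest competing bid: $114.
Agent W's bid $118 is the highest overall, so Agent W wins and pays the second-highest bid, $114.
Payoff = value − price = $122 − $114 = $8.

Payoff = $8.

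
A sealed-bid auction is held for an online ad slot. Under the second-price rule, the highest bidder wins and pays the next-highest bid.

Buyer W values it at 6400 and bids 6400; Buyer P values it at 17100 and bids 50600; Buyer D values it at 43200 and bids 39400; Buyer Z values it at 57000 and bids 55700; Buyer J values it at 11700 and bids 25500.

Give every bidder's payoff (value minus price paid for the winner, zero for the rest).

Payoffs: Buyer W 0, Buyer P 0, Buyer D 0, Buyer Z 6400, Buyer J 0.

Ranking the bids: Buyer Z 55700; Buyer P 50600; Buyer D 39400; Buyer J 25500; Buyer W 6400.
Buyer Z has the top bid and wins; the price is the second-highest bid, 50600.
Buyer Z's payoff = 57000 − 50600 = 6400. All other bidders lose, so their payoff is 0.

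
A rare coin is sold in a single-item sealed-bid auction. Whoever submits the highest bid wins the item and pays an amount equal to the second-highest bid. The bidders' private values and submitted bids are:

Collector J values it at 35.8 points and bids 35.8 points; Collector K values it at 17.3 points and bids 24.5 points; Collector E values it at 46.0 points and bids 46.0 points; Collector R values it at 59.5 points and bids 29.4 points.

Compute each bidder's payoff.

Collector J 0.0 points, Collector K 0.0 points, Collector E 10.2 points, Collector R 0.0 points.

Ordered from highest: Collector E 46.0 points > Collector J 35.8 points > Collector R 29.4 points > Collector K 24.5 points.
Collector E has the top bid and wins; the price is the second-highest bid, 35.8 points.
Collector E's payoff = 46.0 points − 35.8 points = 10.2 points. All other bidders lose, so their payoff is 0.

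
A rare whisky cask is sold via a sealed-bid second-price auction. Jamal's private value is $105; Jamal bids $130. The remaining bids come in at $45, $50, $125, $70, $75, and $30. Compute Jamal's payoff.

Highest competing bid: $125.
Jamal's bid $130 is the highest overall, so Jamal wins and pays the second-highest bid, $125.
Payoff = value − price = $105 − $125 = -$20.
Overbidding won the item at a price above value — truthful bidding would have avoided this loss.

Payoff = -$20.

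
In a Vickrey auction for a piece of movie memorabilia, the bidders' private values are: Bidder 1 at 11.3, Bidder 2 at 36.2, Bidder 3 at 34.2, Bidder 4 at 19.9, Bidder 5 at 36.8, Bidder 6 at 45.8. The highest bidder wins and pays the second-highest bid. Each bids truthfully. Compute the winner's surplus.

Ranking the bids: Bidder 6 45.8 > Bidder 5 36.8 > Bidder 2 36.2 > Bidder 3 34.2 > Bidder 4 19.9 > Bidder 1 11.3.
Bidder 6 wins with the top bid and pays the second-highest, 36.8.
Surplus = 45.8 − 36.8 = 9.0.

Winner's surplus: 9.0.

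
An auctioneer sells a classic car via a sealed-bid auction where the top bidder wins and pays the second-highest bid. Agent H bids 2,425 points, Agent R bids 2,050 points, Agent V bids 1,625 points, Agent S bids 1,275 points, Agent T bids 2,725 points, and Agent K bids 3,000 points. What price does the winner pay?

Ranking the bids: Agent K 3,000 points, then Agent T 2,725 points, then Agent H 2,425 points, then Agent R 2,050 points, then Agent V 1,625 points, then Agent S 1,275 points.
Agent K is the highest bidder, so Agent K wins.
Under the second-price rule, the price is the second-highest bid: 2,725 points.

Price paid: 2,725 points.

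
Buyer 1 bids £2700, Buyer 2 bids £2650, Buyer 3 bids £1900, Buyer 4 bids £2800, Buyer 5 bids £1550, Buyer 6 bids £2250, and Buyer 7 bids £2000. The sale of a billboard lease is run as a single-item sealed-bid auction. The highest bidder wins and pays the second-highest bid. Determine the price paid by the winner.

Price paid: £2700.

Ordered from highest: Buyer 4 £2800 > Buyer 1 £2700 > Buyer 2 £2650 > Buyer 6 £2250 > Buyer 7 £2000 > Buyer 3 £1900 > Buyer 5 £1550.
Buyer 4 has the highest bid, so Buyer 4 wins.
The second-highest bid is £2700, so that is what Buyer 4 pays.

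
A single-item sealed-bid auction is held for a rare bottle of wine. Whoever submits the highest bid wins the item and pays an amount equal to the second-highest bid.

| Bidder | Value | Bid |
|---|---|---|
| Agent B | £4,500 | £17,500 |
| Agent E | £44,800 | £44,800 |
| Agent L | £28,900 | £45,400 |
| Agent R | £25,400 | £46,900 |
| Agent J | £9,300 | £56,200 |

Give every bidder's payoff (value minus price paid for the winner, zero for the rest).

Sorted high to low: Agent J £56,200; Agent R £46,900; Agent L £45,400; Agent E £44,800; Agent B £17,500.
Agent J has the top bid and wins; the price is the second-highest bid, £46,900.
Agent J's payoff = £9,300 − £46,900 = -£37,600. All other bidders lose, so their payoff is 0.

Payoffs: Agent B £0, Agent E £0, Agent L £0, Agent R £0, Agent J -£37,600.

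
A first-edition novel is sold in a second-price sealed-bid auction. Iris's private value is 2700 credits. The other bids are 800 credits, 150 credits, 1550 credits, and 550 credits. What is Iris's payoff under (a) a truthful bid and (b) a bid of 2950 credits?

Truthful: 1150 credits; alternative: 1150 credits.

The highest competing bid is 1550 credits.
Bidding truthfully at 2700 credits: Iris has the top bid, wins, and pays the second-highest bid 1550 credits. Payoff = 2700 credits − 1550 credits = 1150 credits.
Bidding 2950 credits: Iris has the top bid, wins, and pays the second-highest bid 1550 credits. Payoff = 2700 credits − 1550 credits = 1150 credits.
The bid only affects whether you win, not the price — here both bids land on the same side of the top rival bid, so the deviation is payoff-neutral.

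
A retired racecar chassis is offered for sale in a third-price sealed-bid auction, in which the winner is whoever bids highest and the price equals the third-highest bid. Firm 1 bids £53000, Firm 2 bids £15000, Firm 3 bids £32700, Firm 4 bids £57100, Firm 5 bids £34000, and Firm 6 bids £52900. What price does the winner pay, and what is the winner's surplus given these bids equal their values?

Price £52900; surplus £4200.

Ranking the bids: Firm 4 £57100, then Firm 1 £53000, then Firm 6 £52900, then Firm 5 £34000, then Firm 3 £32700, then Firm 2 £15000.
Firm 4 is the highest bidder, so Firm 4 wins.
Under the third-price rule, the price is the third-highest bid: £52900.
Surplus = £57100 − £52900 = £4200.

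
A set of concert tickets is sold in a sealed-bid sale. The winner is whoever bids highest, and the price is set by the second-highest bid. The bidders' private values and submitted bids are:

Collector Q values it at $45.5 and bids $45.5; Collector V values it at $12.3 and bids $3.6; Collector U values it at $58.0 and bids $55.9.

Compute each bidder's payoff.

Payoffs: Collector Q $0.0, Collector V $0.0, Collector U $12.5.

Ordered from highest: Collector U $55.9; Collector Q $45.5; Collector V $3.6.
Collector U has the top bid and wins; the price is the second-highest bid, $45.5.
Collector U's payoff = $58.0 − $45.5 = $12.5. All other bidders lose, so their payoff is 0.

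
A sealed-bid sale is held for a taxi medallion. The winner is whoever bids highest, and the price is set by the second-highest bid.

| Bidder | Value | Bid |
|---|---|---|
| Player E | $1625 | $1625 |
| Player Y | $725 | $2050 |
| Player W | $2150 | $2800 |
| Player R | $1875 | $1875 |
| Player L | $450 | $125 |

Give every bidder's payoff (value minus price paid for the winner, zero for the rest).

Ordered from highest: Player W $2800; Player Y $2050; Player R $1875; Player E $1625; Player L $125.
Player W has the top bid and wins; the price is the second-highest bid, $2050.
Player W's payoff = $2150 − $2050 = $100. All other bidders lose, so their payoff is 0.

Player E $0, Player Y $0, Player W $100, Player R $0, Player L $0.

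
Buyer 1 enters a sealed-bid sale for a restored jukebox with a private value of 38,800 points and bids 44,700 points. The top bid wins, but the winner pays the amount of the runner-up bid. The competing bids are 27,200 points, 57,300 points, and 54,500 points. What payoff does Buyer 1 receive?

Highest competing bid: 57,300 points.
Buyer 1's bid 44,700 points is not the highest, so Buyer 1 loses, pays nothing, and earns zero payoff.

0 points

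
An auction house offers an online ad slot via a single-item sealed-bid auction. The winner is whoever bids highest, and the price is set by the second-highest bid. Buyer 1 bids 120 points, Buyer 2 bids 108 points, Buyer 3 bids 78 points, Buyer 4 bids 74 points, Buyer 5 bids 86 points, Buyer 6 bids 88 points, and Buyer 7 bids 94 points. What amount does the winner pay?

Price paid: 108 points.

Ordered from highest: Buyer 1 120 points, then Buyer 2 108 points, then Buyer 7 94 points, then Buyer 6 88 points, then Buyer 5 86 points, then Buyer 3 78 points, then Buyer 4 74 points.
Buyer 1 has the highest bid, so Buyer 1 wins.
The second-highest bid is 108 points, so that is what Buyer 1 pays.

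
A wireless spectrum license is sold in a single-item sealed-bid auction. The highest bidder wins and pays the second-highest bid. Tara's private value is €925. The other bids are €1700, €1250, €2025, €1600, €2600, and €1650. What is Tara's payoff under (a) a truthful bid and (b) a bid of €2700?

(a) €0  (b) -€1675

The highest competing bid is €2600.
Bidding truthfully at €925: the top bid is €2600 (a rival), so Tara loses. Payoff = €0.
Bidding €2700: Tara has the top bid, wins, and pays the second-highest bid €2600. Payoff = €925 − €2600 = -€1675.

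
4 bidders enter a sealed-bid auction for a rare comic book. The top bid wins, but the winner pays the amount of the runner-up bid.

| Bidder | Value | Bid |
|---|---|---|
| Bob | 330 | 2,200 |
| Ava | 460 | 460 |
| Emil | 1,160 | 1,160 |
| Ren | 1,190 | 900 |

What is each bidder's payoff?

Ranking the bids: Bob 2,200; Emil 1,160; Ren 900; Ava 460.
Bob has the top bid and wins; the price is the second-highest bid, 1,160.
Bob's payoff = 330 − 1,160 = -830. All other bidders lose, so their payoff is 0.

Payoffs: Bob -830, Ava 0, Emil 0, Ren 0.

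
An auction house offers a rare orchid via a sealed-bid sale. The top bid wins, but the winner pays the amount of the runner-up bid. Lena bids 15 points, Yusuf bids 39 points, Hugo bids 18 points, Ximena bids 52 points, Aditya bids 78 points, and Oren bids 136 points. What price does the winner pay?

Price paid: 78 points.

Bids in descending order: Oren 136 points; Aditya 78 points; Ximena 52 points; Yusuf 39 points; Hugo 18 points; Lena 15 points.
Oren has the highest bid, so Oren wins.
The second-highest bid is 78 points, so that is what Oren pays.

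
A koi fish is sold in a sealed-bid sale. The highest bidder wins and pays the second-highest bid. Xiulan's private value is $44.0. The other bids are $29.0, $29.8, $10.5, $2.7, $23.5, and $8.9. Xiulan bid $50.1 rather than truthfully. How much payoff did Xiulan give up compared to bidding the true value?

Regret: $0.0.

The highest competing bid is $29.8.
Bidding truthfully at $44.0: Xiulan has the top bid, wins, and pays the second-highest bid $29.8. Payoff = $44.0 − $29.8 = $14.2.
Bidding $50.1: Xiulan has the top bid, wins, and pays the second-highest bid $29.8. Payoff = $44.0 − $29.8 = $14.2.
Regret = truthful payoff − actual payoff = $14.2 − $14.2 = $0.0.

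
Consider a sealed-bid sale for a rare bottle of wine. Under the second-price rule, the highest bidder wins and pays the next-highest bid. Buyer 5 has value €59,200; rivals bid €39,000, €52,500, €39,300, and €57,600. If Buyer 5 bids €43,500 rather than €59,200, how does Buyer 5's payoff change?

The highest competing bid is €57,600.
Bidding truthfully at €59,200: Buyer 5 has the top bid, wins, and pays the second-highest bid €57,600. Payoff = €59,200 − €57,600 = €1,600.
Bidding €43,500: the top bid is €57,600 (a rival), so Buyer 5 loses. Payoff = €0.
Change = €0 − €1,600 = -€1,600.

Payoff change: -€1,600.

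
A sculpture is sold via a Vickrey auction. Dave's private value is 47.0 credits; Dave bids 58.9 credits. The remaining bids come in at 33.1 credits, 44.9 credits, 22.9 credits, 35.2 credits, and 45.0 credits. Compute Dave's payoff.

Dave's payoff: 2.0 credits.

Highest competing bid: 45.0 credits.
Dave's bid 58.9 credits is the highest overall, so Dave wins and pays the second-highest bid, 45.0 credits.
Payoff = value − price = 47.0 credits − 45.0 credits = 2.0 credits.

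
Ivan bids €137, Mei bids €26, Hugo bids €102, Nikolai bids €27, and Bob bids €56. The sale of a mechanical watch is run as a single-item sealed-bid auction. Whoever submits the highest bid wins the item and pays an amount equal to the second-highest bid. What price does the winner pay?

€102

Sorted high to low: Ivan €137; Hugo €102; Bob €56; Nikolai €27; Mei €26.
Ivan has the highest bid, so Ivan wins.
The second-highest bid is €102, so that is what Ivan pays.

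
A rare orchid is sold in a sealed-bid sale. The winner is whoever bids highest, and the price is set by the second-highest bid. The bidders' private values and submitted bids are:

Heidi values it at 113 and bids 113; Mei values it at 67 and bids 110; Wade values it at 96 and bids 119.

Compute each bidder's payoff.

Payoffs: Heidi 0, Mei 0, Wade -17.

Bids in descending order: Wade 119 > Heidi 113 > Mei 110.
Wade has the top bid and wins; the price is the second-highest bid, 113.
Wade's payoff = 96 − 113 = -17. All other bidders lose, so their payoff is 0.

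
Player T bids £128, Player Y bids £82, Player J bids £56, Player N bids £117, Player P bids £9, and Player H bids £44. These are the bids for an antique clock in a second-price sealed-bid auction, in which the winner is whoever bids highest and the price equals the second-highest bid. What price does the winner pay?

£117

Bids in descending order: Player T £128; Player N £117; Player Y £82; Player J £56; Player H £44; Player P £9.
Player T is the highest bidder, so Player T wins.
Under the second-price rule, the price is the second-highest bid: £117.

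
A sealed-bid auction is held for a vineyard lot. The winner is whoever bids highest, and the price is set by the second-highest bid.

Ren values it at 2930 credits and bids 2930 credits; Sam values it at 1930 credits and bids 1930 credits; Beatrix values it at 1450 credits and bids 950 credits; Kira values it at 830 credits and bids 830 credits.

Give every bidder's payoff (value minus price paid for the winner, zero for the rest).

Payoffs: Ren 1000 credits, Sam 0 credits, Beatrix 0 credits, Kira 0 credits.

Sorted high to low: Ren 2930 credits; Sam 1930 credits; Beatrix 950 credits; Kira 830 credits.
Ren has the top bid and wins; the price is the second-highest bid, 1930 credits.
Ren's payoff = 2930 credits − 1930 credits = 1000 credits. All other bidders lose, so their payoff is 0.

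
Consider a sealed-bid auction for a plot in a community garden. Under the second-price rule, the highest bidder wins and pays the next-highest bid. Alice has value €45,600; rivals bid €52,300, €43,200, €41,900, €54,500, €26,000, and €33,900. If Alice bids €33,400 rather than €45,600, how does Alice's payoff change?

Payoff change: €0.

The highest competing bid is €54,500.
Bidding truthfully at €45,600: the top bid is €54,500 (a rival), so Alice loses. Payoff = €0.
Bidding €33,400: the top bid is €54,500 (a rival), so Alice loses. Payoff = €0.
Change = €0 − €0 = €0.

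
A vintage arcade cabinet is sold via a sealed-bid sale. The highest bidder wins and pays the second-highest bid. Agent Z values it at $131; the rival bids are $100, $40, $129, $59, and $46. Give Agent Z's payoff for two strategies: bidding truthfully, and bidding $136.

Truthful: $2; alternative: $2.

The highest competing bid is $129.
Bidding truthfully at $131: Agent Z has the top bid, wins, and pays the second-highest bid $129. Payoff = $131 − $129 = $2.
Bidding $136: Agent Z has the top bid, wins, and pays the second-highest bid $129. Payoff = $131 − $129 = $2.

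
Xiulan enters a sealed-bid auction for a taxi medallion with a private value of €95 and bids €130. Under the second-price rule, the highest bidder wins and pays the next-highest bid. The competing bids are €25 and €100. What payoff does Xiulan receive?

-€5

Highest competing bid: €100.
Xiulan's bid €130 is the highest overall, so Xiulan wins and pays the second-highest bid, €100.
Payoff = value − price = €95 − €100 = -€5.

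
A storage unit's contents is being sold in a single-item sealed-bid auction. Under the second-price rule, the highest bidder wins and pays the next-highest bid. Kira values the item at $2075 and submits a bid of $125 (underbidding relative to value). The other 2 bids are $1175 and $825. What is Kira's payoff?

Highest competing bid: $1175.
Kira's bid $125 is not the highest, so Kira loses, pays nothing, and earns zero payoff.

Kira's payoff: $0.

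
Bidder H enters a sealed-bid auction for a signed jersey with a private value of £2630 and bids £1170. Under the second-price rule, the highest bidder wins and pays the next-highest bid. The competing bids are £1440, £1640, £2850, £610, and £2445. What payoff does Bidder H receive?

Highest competing bid: £2850.
Bidder H's bid £1170 is not the highest, so Bidder H loses, pays nothing, and earns zero payoff.

Bidder H's payoff: £0.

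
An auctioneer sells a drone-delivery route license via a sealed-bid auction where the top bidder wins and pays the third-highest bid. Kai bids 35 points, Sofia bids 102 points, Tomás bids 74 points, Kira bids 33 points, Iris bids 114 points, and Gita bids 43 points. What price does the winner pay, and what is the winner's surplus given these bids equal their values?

Bids in descending order: Iris 114 points > Sofia 102 points > Tomás 74 points > Gita 43 points > Kai 35 points > Kira 33 points.
Iris is the highest bidder, so Iris wins.
Under the third-price rule, the price is the third-highest bid: 74 points.
Surplus = 114 points − 74 points = 40 points.

The winner pays 74 points for a surplus of 40 points.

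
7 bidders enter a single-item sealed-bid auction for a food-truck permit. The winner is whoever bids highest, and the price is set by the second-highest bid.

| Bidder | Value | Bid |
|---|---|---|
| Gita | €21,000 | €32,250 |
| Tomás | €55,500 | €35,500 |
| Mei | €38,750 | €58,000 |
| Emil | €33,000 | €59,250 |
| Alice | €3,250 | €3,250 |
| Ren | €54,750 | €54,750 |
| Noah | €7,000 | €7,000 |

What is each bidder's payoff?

Payoffs: Gita €0, Tomás €0, Mei €0, Emil -€25,000, Alice €0, Ren €0, Noah €0.

Ordered from highest: Emil €59,250 > Mei €58,000 > Ren €54,750 > Tomás €35,500 > Gita €32,250 > Noah €7,000 > Alice €3,250.
Emil has the top bid and wins; the price is the second-highest bid, €58,000.
Emil's payoff = €33,000 − €58,000 = -€25,000. All other bidders lose, so their payoff is 0.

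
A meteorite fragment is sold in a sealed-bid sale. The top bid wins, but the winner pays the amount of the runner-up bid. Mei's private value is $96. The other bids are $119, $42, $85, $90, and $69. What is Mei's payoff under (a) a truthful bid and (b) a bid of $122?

Truthful: $0; alternative: -$23.

The highest competing bid is $119.
Bidding truthfully at $96: the top bid is $119 (a rival), so Mei loses. Payoff = $0.
Bidding $122: Mei has the top bid, wins, and pays the second-highest bid $119. Payoff = $96 − $119 = -$23.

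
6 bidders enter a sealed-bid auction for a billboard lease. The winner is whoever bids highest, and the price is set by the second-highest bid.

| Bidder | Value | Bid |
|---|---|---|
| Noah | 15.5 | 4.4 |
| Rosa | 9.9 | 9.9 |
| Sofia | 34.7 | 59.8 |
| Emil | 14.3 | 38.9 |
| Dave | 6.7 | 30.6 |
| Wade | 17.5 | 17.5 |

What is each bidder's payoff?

Sorted high to low: Sofia 59.8; Emil 38.9; Dave 30.6; Wade 17.5; Rosa 9.9; Noah 4.4.
Sofia has the top bid and wins; the price is the second-highest bid, 38.9.
Sofia's payoff = 34.7 − 38.9 = -4.2. All other bidders lose, so their payoff is 0.

Payoffs: Noah 0.0, Rosa 0.0, Sofia -4.2, Emil 0.0, Dave 0.0, Wade 0.0.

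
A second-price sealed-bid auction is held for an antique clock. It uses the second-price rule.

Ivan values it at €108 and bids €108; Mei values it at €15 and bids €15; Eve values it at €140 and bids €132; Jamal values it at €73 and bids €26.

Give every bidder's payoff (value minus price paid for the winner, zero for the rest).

Payoffs: Ivan €0, Mei €0, Eve €32, Jamal €0.

Ordered from highest: Eve €132 > Ivan €108 > Jamal €26 > Mei €15.
Eve has the top bid and wins; the price is the second-highest bid, €108.
Eve's payoff = €140 − €108 = €32. All other bidders lose, so their payoff is 0.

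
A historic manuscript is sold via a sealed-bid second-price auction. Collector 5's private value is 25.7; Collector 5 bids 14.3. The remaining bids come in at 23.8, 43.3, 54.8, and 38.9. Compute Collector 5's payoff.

Highest competing bid: 54.8.
Collector 5's bid 14.3 is not the highest, so Collector 5 loses, pays nothing, and earns zero payoff.

0.0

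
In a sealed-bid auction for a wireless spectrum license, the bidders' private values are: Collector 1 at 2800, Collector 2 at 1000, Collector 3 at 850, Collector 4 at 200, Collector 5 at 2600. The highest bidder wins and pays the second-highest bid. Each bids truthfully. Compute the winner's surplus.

200

Bids in descending order: Collector 1 2800 > Collector 5 2600 > Collector 2 1000 > Collector 3 850 > Collector 4 200.
Collector 1 wins with the top bid and pays the second-highest, 2600.
Surplus = 2800 − 2600 = 200.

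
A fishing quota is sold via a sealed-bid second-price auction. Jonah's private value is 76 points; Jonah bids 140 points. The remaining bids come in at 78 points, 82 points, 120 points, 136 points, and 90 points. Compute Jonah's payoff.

-60 points

Highest competing bid: 136 points.
Jonah's bid 140 points is the highest overall, so Jonah wins and pays the second-highest bid, 136 points.
Payoff = value − price = 76 points − 136 points = -60 points.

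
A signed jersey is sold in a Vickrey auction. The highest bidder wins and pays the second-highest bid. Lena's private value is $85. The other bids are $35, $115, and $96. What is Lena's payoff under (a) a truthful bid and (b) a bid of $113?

(a) $0  (b) $0

The highest competing bid is $115.
Bidding truthfully at $85: the top bid is $115 (a rival), so Lena loses. Payoff = $0.
Bidding $113: the top bid is $115 (a rival), so Lena loses. Payoff = $0.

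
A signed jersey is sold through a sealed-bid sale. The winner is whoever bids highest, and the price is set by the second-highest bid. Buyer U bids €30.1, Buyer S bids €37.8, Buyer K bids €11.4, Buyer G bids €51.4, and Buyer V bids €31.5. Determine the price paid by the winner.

Price paid: €37.8.

Ordered from highest: Buyer G €51.4, then Buyer S €37.8, then Buyer V €31.5, then Buyer U €30.1, then Buyer K €11.4.
Buyer G has the highest bid, so Buyer G wins.
The second-highest bid is €37.8, so that is what Buyer G pays.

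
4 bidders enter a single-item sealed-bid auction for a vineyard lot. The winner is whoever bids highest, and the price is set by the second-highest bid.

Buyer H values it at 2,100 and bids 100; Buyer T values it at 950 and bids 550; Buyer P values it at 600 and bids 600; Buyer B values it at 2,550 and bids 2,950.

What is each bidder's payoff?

Ordered from highest: Buyer B 2,950; Buyer P 600; Buyer T 550; Buyer H 100.
Buyer B has the top bid and wins; the price is the second-highest bid, 600.
Buyer B's payoff = 2,550 − 600 = 1,950. All other bidders lose, so their payoff is 0.

Buyer H 0, Buyer T 0, Buyer P 0, Buyer B 1,950.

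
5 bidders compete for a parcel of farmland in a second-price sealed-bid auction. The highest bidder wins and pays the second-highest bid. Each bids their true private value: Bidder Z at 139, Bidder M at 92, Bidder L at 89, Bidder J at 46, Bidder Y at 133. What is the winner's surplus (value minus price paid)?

Sorted high to low: Bidder Z 139, then Bidder Y 133, then Bidder M 92, then Bidder L 89, then Bidder J 46.
Bidder Z wins with the top bid and pays the second-highest, 133.
Surplus = 139 − 133 = 6.

Surplus = 6.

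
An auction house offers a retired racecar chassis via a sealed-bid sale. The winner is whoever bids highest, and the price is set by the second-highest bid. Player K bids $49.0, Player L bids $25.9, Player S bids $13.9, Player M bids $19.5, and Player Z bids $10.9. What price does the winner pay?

Price paid: $25.9.

Ordered from highest: Player K $49.0, then Player L $25.9, then Player M $19.5, then Player S $13.9, then Player Z $10.9.
Player K has the highest bid, so Player K wins.
The second-highest bid is $25.9, so that is what Player K pays.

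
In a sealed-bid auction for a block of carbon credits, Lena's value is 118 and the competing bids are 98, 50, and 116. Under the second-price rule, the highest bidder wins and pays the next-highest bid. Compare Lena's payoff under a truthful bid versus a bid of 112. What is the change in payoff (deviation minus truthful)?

The highest competing bid is 116.
Bidding truthfully at 118: Lena has the top bid, wins, and pays the second-highest bid 116. Payoff = 118 − 116 = 2.
Bidding 112: the top bid is 116 (a rival), so Lena loses. Payoff = 0.
Change = 0 − 2 = -2.
Deviating from a truthful bid can only lose payoff in a second-price auction — never gain.

-2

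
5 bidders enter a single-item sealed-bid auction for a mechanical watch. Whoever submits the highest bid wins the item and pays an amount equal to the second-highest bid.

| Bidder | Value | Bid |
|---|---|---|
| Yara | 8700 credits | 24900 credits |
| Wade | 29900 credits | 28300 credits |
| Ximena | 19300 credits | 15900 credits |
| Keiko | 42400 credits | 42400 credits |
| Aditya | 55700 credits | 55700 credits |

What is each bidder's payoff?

Yara 0 credits, Wade 0 credits, Ximena 0 credits, Keiko 0 credits, Aditya 13300 credits.

Ordered from highest: Aditya 55700 credits; Keiko 42400 credits; Wade 28300 credits; Yara 24900 credits; Ximena 15900 credits.
Aditya has the top bid and wins; the price is the second-highest bid, 42400 credits.
Aditya's payoff = 55700 credits − 42400 credits = 13300 credits. All other bidders lose, so their payoff is 0.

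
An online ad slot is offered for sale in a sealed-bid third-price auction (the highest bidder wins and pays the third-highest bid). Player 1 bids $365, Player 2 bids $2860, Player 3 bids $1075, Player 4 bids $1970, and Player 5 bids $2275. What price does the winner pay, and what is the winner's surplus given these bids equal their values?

Ranking the bids: Player 2 $2860, then Player 5 $2275, then Player 4 $1970, then Player 3 $1075, then Player 1 $365.
Player 2 is the highest bidder, so Player 2 wins.
Under the third-price rule, the price is the third-highest bid: $1970.
Surplus = $2860 − $1970 = $890.

Price $1970; surplus $890.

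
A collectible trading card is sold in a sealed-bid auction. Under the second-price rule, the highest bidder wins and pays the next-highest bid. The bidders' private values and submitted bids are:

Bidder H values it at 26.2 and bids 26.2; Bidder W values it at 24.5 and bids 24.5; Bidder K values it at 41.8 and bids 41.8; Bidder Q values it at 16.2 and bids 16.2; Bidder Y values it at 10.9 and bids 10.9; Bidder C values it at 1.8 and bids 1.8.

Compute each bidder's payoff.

Payoffs: Bidder H 0.0, Bidder W 0.0, Bidder K 15.6, Bidder Q 0.0, Bidder Y 0.0, Bidder C 0.0.

Sorted high to low: Bidder K 41.8; Bidder H 26.2; Bidder W 24.5; Bidder Q 16.2; Bidder Y 10.9; Bidder C 1.8.
Bidder K has the top bid and wins; the price is the second-highest bid, 26.2.
Bidder K's payoff = 41.8 − 26.2 = 15.6. All other bidders lose, so their payoff is 0.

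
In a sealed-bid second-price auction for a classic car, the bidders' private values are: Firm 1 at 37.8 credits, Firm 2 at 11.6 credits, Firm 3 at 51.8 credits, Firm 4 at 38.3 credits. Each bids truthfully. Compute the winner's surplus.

13.5 credits

Sorted high to low: Firm 3 51.8 credits, then Firm 4 38.3 credits, then Firm 1 37.8 credits, then Firm 2 11.6 credits.
Firm 3 wins with the top bid and pays the second-highest, 38.3 credits.
Surplus = 51.8 credits − 38.3 credits = 13.5 credits.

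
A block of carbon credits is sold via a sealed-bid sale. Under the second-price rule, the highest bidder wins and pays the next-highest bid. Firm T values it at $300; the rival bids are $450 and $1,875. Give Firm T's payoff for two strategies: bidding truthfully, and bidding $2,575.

The highest competing bid is $1,875.
Bidding truthfully at $300: the top bid is $1,875 (a rival), so Firm T loses. Payoff = $0.
Bidding $2,575: Firm T has the top bid, wins, and pays the second-highest bid $1,875. Payoff = $300 − $1,875 = -$1,575.

(a) $0  (b) -$1,575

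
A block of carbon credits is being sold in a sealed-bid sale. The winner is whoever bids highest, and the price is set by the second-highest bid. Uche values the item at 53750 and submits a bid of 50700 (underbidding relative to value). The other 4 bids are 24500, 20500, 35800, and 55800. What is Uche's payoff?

Highest competing bid: 55800.
Uche's bid 50700 is not the highest, so Uche loses, pays nothing, and earns zero payoff.

0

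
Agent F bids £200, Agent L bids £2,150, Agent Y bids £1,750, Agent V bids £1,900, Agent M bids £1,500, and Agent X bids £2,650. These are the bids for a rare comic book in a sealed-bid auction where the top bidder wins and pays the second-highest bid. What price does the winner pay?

£2,150

Bids in descending order: Agent X £2,650; Agent L £2,150; Agent V £1,900; Agent Y £1,750; Agent M £1,500; Agent F £200.
Agent X is the highest bidder, so Agent X wins.
Under the second-price rule, the price is the second-highest bid: £2,150.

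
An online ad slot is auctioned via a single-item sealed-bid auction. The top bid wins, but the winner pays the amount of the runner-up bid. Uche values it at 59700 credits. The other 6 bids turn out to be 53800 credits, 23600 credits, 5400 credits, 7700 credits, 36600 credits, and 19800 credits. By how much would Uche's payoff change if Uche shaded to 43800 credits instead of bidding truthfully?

Change in payoff: -5900 credits.

The highest competing bid is 53800 credits.
Bidding truthfully at 59700 credits: Uche has the top bid, wins, and pays the second-highest bid 53800 credits. Payoff = 59700 credits − 53800 credits = 5900 credits.
Bidding 43800 credits: the top bid is 53800 credits (a rival), so Uche loses. Payoff = 0 credits.
Change = 0 credits − 5900 credits = -5900 credits.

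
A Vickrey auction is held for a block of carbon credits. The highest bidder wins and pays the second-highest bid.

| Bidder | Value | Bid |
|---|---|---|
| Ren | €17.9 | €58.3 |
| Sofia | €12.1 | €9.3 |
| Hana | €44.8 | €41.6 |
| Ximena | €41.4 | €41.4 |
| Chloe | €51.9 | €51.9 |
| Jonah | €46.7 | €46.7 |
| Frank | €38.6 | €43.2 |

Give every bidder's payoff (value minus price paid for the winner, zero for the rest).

Bids in descending order: Ren €58.3 > Chloe €51.9 > Jonah €46.7 > Frank €43.2 > Hana €41.6 > Ximena €41.4 > Sofia €9.3.
Ren has the top bid and wins; the price is the second-highest bid, €51.9.
Ren's payoff = €17.9 − €51.9 = -€34.0. All other bidders lose, so their payoff is 0.

Ren -€34.0, Sofia €0.0, Hana €0.0, Ximena €0.0, Chloe €0.0, Jonah €0.0, Frank €0.0.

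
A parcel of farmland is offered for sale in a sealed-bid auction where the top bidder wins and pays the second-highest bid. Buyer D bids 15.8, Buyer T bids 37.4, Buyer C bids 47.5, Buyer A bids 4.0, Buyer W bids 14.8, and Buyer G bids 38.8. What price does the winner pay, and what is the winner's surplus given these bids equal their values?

The winner pays 38.8 for a surplus of 8.7.

Bids in descending order: Buyer C 47.5 > Buyer G 38.8 > Buyer T 37.4 > Buyer D 15.8 > Buyer W 14.8 > Buyer A 4.0.
Buyer C is the highest bidder, so Buyer C wins.
Under the second-price rule, the price is the second-highest bid: 38.8.
Surplus = 47.5 − 38.8 = 8.7.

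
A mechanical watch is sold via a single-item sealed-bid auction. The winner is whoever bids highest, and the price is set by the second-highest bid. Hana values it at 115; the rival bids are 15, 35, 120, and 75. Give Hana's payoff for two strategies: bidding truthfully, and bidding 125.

The highest competing bid is 120.
Bidding truthfully at 115: the top bid is 120 (a rival), so Hana loses. Payoff = 0.
Bidding 125: Hana has the top bid, wins, and pays the second-highest bid 120. Payoff = 115 − 120 = -5.

(a) 0  (b) -5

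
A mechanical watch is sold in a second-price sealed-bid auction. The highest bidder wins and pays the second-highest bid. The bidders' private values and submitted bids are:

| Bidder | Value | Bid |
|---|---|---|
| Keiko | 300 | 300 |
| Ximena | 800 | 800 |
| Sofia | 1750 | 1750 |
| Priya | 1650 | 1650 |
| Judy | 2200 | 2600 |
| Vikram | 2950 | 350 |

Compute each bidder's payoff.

Payoffs: Keiko 0, Ximena 0, Sofia 0, Priya 0, Judy 450, Vikram 0.

Ranking the bids: Judy 2600; Sofia 1750; Priya 1650; Ximena 800; Vikram 350; Keiko 300.
Judy has the top bid and wins; the price is the second-highest bid, 1750.
Judy's payoff = 2200 − 1750 = 450. All other bidders lose, so their payoff is 0.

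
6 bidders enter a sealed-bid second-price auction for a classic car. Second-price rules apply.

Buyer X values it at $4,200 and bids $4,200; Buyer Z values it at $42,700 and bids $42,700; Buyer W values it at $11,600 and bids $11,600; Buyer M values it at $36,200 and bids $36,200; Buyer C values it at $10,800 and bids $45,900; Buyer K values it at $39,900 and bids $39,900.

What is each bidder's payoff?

Buyer X $0, Buyer Z $0, Buyer W $0, Buyer M $0, Buyer C -$31,900, Buyer K $0.

Ordered from highest: Buyer C $45,900; Buyer Z $42,700; Buyer K $39,900; Buyer M $36,200; Buyer W $11,600; Buyer X $4,200.
Buyer C has the top bid and wins; the price is the second-highest bid, $42,700.
Buyer C's payoff = $10,800 − $42,700 = -$31,900. All other bidders lose, so their payoff is 0.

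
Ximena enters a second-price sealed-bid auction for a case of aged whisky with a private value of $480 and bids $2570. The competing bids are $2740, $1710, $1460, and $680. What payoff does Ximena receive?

Highest competing bid: $2740.
Ximena's bid $2570 is not the highest, so Ximena loses, pays nothing, and earns zero payoff.

Payoff = $0.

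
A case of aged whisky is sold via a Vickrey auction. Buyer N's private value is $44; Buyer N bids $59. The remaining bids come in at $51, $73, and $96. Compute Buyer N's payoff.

Highest competing bid: $96.
Buyer N's bid $59 is not the highest, so Buyer N loses, pays nothing, and earns zero payoff.

Buyer N's payoff: $0.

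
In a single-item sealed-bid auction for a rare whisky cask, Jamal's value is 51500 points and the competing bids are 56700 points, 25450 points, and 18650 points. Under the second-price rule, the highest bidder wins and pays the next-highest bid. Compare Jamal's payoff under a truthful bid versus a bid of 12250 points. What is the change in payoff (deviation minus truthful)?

Payoff change: 0 points.

The highest competing bid is 56700 points.
Bidding truthfully at 51500 points: the top bid is 56700 points (a rival), so Jamal loses. Payoff = 0 points.
Bidding 12250 points: the top bid is 56700 points (a rival), so Jamal loses. Payoff = 0 points.
Change = 0 points − 0 points = 0 points.
The bid only affects whether you win, not the price — here both bids land on the same side of the top rival bid, so the deviation is payoff-neutral.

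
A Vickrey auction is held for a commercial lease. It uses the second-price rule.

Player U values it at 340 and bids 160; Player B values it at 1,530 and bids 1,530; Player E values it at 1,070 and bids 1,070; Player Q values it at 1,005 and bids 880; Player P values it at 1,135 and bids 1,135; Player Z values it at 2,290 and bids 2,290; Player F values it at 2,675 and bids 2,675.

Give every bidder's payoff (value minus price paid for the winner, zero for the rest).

Payoffs: Player U 0, Player B 0, Player E 0, Player Q 0, Player P 0, Player Z 0, Player F 385.

Sorted high to low: Player F 2,675, then Player Z 2,290, then Player B 1,530, then Player P 1,135, then Player E 1,070, then Player Q 880, then Player U 160.
Player F has the top bid and wins; the price is the second-highest bid, 2,290.
Player F's payoff = 2,675 − 2,290 = 385. All other bidders lose, so their payoff is 0.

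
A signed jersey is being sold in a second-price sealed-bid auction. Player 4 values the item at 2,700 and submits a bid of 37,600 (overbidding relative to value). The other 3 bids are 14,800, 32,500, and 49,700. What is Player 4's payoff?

Highest competing bid: 49,700.
Player 4's bid 37,600 is not the highest, so Player 4 loses, pays nothing, and earns zero payoff.

0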